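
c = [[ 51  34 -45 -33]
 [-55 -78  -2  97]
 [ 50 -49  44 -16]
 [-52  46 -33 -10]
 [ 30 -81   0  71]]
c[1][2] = -2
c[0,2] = -45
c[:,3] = [-33, 97, -16, -10, 71]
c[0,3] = -33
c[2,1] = -49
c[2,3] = -16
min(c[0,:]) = -45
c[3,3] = -10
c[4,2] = 0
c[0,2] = -45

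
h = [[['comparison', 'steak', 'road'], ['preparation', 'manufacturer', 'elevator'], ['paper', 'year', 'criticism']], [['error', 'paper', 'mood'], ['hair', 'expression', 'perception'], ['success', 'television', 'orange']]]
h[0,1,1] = 'manufacturer'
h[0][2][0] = 'paper'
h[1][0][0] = 'error'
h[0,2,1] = 'year'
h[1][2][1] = 'television'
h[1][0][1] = 'paper'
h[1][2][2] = 'orange'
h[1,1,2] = 'perception'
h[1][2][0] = 'success'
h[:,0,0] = ['comparison', 'error']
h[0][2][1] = 'year'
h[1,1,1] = 'expression'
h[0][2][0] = 'paper'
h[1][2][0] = 'success'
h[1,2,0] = 'success'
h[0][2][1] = 'year'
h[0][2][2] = 'criticism'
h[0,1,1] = 'manufacturer'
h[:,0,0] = ['comparison', 'error']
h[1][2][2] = 'orange'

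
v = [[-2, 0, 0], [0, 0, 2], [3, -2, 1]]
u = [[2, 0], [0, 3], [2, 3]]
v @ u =[[-4, 0], [4, 6], [8, -3]]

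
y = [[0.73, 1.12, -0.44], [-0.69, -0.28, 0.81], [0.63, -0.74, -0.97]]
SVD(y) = [[0.61, -0.65, -0.46], [-0.61, -0.02, -0.79], [0.5, 0.76, -0.41]] @ diag([1.7900730658958366, 1.3669313894323003, 0.06353735388700717]) @ [[0.66, 0.27, -0.70], [0.02, -0.94, -0.35], [-0.75, 0.22, -0.63]]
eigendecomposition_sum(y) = [[0.12+0.00j, 0.18-0.00j, (0.08-0j)], [(-0.03+0j), (-0.04+0j), (-0.02+0j)], [0.09+0.00j, (0.13-0j), 0.06-0.00j]] + [[(0.3+0.17j), 0.47-0.56j, (-0.26-0.42j)], [-0.33+0.01j, -0.12+0.69j, (0.42+0.22j)], [0.27-0.26j, (-0.44-0.66j), -0.52+0.14j]] + [[(0.3-0.17j),  0.47+0.56j,  (-0.26+0.42j)], [-0.33-0.01j,  (-0.12-0.69j),  0.42-0.22j], [(0.27+0.26j),  (-0.44+0.66j),  (-0.52-0.14j)]]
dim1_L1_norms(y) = [2.29, 1.78, 2.34]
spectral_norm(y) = 1.79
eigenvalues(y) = [(0.14+0j), (-0.33+1j), (-0.33-1j)]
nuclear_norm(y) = 3.22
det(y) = 0.16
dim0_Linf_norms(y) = [0.73, 1.12, 0.97]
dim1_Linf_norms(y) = [1.12, 0.81, 0.97]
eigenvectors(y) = [[-0.79+0.00j, (0.16+0.54j), (0.16-0.54j)], [0.19+0.00j, -0.40-0.37j, (-0.4+0.37j)], [-0.58+0.00j, 0.62+0.00j, 0.62-0.00j]]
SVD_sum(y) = [[0.73, 0.3, -0.77], [-0.73, -0.3, 0.77], [0.59, 0.24, -0.62]] + [[-0.02,0.83,0.31], [-0.00,0.03,0.01], [0.02,-0.98,-0.36]] + [[0.02, -0.01, 0.02], [0.04, -0.01, 0.03], [0.02, -0.01, 0.02]]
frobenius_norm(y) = 2.25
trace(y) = -0.52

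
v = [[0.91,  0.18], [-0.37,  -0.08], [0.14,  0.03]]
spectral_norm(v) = 1.01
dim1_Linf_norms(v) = [0.91, 0.37, 0.14]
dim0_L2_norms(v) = [0.99, 0.2]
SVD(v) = [[-0.92,-0.4], [0.37,-0.87], [-0.14,0.29]] @ diag([1.0120563991599214, 0.0064687649095124125]) @ [[-0.98,-0.20], [-0.2,0.98]]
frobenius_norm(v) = 1.01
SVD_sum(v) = [[0.91,0.18], [-0.37,-0.07], [0.14,0.03]] + [[0.00, -0.00],  [0.0, -0.01],  [-0.00, 0.00]]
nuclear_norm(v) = 1.02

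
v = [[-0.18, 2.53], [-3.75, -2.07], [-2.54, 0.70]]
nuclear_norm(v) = 7.74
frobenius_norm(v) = 5.63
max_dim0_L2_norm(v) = 4.53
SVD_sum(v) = [[0.82,0.38], [-3.88,-1.80], [-1.82,-0.85]] + [[-1.00, 2.15], [0.13, -0.27], [-0.72, 1.55]]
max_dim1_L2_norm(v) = 4.28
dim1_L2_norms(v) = [2.54, 4.28, 2.63]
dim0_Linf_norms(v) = [3.75, 2.53]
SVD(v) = [[0.19,0.81], [-0.89,-0.10], [-0.42,0.58]] @ diag([4.807125595925504, 2.934935008649744]) @ [[0.91, 0.42],  [-0.42, 0.91]]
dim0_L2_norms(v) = [4.53, 3.34]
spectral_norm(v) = 4.81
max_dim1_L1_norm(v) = 5.82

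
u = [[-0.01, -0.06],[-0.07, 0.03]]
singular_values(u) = [0.08, 0.06]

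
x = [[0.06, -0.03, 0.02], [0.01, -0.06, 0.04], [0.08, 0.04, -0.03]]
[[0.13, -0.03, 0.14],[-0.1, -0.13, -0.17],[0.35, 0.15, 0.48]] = x @ [[3.19, 0.72, 4.12], [0.72, 2.23, 2.31], [-2.10, -0.07, -1.92]]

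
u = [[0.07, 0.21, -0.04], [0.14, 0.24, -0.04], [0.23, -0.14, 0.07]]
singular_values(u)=[0.36, 0.27, 0.0]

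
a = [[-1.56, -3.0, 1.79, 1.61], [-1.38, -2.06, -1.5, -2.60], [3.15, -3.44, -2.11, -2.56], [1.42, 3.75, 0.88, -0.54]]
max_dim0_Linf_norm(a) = 3.75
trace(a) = -6.27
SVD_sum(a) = [[0.13, -0.95, -0.39, -0.43], [0.36, -2.63, -1.08, -1.18], [0.58, -4.24, -1.75, -1.90], [-0.36, 2.64, 1.09, 1.19]] + [[-2.42, -1.77, 1.37, 1.95], [0.02, 0.02, -0.01, -0.02], [1.56, 1.14, -0.88, -1.25], [1.64, 1.2, -0.93, -1.32]] + [[0.71, -0.23, 0.29, 0.47],[-1.77, 0.58, -0.72, -1.18],[1.01, -0.33, 0.41, 0.67],[0.11, -0.04, 0.04, 0.07]] + [[0.02,-0.04,0.53,-0.38], [0.01,-0.03,0.31,-0.23], [0.0,-0.01,0.11,-0.08], [0.03,-0.06,0.67,-0.48]]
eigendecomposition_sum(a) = [[(1.08+0j), -0.81+0.00j, 0.79+0.00j, 0.59+0.00j], [(-0.73-0j), (0.55-0j), (-0.53-0j), (-0.4+0j)], [(1.28+0j), (-0.96+0j), (0.93+0j), (0.7+0j)], [(-0.02-0j), (0.02-0j), -0.02-0.00j, -0.01+0.00j]] + [[-2.79-0.00j, (-2.91-0j), 0.69-0.00j, (-0.43+0j)], [(0.79+0j), 0.82+0.00j, (-0.2+0j), (0.12-0j)], [(5.62+0j), 5.86+0.00j, (-1.4+0j), 0.87-0.00j], [(-1.3-0j), (-1.36-0j), (0.32-0j), -0.20+0.00j]] + [[(0.07-0.46j), 0.36-0.92j, (0.15-0.13j), (0.72-0.13j)], [(-0.72+0.54j), (-1.71+0.78j), (-0.39-0.03j), (-1.16-0.79j)], [(-1.87+0.75j), -4.17+0.70j, -0.82-0.28j, (-2.06-2.38j)], [(1.37+0.58j), 2.55+1.81j, 0.29+0.58j, (-0.16+2.32j)]] + [[0.07+0.46j, 0.36+0.92j, 0.15+0.13j, (0.72+0.13j)], [(-0.72-0.54j), -1.71-0.78j, -0.39+0.03j, -1.16+0.79j], [-1.87-0.75j, (-4.17-0.7j), -0.82+0.28j, -2.06+2.38j], [1.37-0.58j, (2.55-1.81j), (0.29-0.58j), (-0.16-2.32j)]]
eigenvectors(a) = [[(0.59+0j), (-0.43+0j), -0.09+0.15j, (-0.09-0.15j)], [-0.40+0.00j, 0.12+0.00j, (0.32-0.09j), (0.32+0.09j)], [(0.7+0j), (0.87+0j), 0.75+0.00j, 0.75-0.00j], [(-0.01+0j), (-0.2+0j), (-0.39-0.39j), (-0.39+0.39j)]]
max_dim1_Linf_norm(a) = 3.75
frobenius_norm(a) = 9.07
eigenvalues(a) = [(2.55+0j), (-3.56+0j), (-2.63+2.36j), (-2.63-2.36j)]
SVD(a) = [[0.17, -0.73, -0.33, 0.57], [0.46, 0.01, 0.82, 0.34], [0.74, 0.47, -0.47, 0.12], [-0.46, 0.49, -0.05, 0.73]] @ diag([6.74974949617626, 5.2385484102719255, 2.8306344479230043, 1.1315922031975045]) @ [[0.12, -0.85, -0.35, -0.38], [0.63, 0.46, -0.36, -0.51], [-0.76, 0.25, -0.31, -0.51], [0.04, -0.07, 0.81, -0.58]]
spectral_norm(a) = 6.75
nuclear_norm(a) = 15.95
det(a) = -113.26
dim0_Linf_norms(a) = [3.15, 3.75, 2.11, 2.6]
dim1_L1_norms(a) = [7.96, 7.54, 11.26, 6.59]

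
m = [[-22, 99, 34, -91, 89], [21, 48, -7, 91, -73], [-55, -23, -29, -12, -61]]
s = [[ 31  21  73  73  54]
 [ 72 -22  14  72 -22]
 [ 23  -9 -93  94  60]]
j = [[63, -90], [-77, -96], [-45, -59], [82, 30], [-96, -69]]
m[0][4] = 89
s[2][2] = -93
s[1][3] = 72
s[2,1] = -9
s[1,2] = 14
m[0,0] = -22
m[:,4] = [89, -73, -61]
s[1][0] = 72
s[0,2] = 73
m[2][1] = -23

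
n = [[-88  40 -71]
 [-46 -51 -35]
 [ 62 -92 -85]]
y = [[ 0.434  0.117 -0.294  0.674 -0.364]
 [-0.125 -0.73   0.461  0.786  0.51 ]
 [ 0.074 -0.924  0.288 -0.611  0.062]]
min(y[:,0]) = -0.125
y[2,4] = 0.062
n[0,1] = 40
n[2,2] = -85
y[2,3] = -0.611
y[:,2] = [-0.294, 0.461, 0.288]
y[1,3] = 0.786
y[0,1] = 0.117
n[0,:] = [-88, 40, -71]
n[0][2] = -71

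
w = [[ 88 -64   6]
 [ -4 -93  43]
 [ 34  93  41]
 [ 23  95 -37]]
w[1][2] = 43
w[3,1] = 95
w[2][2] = 41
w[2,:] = [34, 93, 41]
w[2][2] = 41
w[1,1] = -93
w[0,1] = -64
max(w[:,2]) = 43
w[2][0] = 34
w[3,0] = 23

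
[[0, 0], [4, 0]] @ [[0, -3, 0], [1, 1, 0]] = [[0, 0, 0], [0, -12, 0]]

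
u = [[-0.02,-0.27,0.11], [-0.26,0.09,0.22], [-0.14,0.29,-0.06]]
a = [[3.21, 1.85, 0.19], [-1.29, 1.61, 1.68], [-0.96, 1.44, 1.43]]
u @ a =[[0.18, -0.31, -0.30], [-1.16, -0.02, 0.42], [-0.77, 0.12, 0.37]]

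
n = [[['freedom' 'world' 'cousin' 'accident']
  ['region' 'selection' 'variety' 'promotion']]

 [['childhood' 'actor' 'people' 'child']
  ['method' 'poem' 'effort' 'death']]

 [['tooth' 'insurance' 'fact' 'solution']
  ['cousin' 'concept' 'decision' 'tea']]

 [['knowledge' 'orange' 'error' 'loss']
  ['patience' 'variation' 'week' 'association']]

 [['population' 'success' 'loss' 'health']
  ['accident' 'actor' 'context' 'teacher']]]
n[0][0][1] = 'world'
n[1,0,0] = 'childhood'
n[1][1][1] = 'poem'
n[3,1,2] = 'week'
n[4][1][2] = 'context'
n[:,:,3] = [['accident', 'promotion'], ['child', 'death'], ['solution', 'tea'], ['loss', 'association'], ['health', 'teacher']]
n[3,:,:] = [['knowledge', 'orange', 'error', 'loss'], ['patience', 'variation', 'week', 'association']]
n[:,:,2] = [['cousin', 'variety'], ['people', 'effort'], ['fact', 'decision'], ['error', 'week'], ['loss', 'context']]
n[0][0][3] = 'accident'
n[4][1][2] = 'context'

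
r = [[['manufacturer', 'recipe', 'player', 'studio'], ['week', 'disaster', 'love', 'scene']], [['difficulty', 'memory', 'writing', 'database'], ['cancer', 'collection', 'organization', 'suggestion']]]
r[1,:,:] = [['difficulty', 'memory', 'writing', 'database'], ['cancer', 'collection', 'organization', 'suggestion']]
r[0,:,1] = ['recipe', 'disaster']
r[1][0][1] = 'memory'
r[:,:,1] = [['recipe', 'disaster'], ['memory', 'collection']]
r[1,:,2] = ['writing', 'organization']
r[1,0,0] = 'difficulty'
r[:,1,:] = [['week', 'disaster', 'love', 'scene'], ['cancer', 'collection', 'organization', 'suggestion']]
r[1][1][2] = 'organization'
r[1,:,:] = [['difficulty', 'memory', 'writing', 'database'], ['cancer', 'collection', 'organization', 'suggestion']]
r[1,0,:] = ['difficulty', 'memory', 'writing', 'database']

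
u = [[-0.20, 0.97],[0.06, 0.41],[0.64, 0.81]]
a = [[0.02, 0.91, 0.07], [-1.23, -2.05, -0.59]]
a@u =[[0.1, 0.45], [-0.25, -2.51]]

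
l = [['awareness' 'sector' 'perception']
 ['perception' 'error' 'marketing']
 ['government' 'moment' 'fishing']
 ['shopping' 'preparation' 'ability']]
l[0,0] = 'awareness'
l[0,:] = ['awareness', 'sector', 'perception']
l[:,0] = ['awareness', 'perception', 'government', 'shopping']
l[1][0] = 'perception'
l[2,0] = 'government'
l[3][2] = 'ability'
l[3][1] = 'preparation'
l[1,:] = ['perception', 'error', 'marketing']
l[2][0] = 'government'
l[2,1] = 'moment'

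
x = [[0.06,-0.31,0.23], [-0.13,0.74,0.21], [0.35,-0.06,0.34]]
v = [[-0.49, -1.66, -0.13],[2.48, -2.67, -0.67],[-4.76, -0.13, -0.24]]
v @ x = [[0.14, -1.07, -0.51], [0.26, -2.7, -0.22], [-0.35, 1.39, -1.2]]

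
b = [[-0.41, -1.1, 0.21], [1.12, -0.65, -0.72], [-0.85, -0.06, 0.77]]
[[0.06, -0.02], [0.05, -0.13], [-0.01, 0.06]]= b @[[0.02, -0.11], [-0.06, 0.05], [0.01, -0.04]]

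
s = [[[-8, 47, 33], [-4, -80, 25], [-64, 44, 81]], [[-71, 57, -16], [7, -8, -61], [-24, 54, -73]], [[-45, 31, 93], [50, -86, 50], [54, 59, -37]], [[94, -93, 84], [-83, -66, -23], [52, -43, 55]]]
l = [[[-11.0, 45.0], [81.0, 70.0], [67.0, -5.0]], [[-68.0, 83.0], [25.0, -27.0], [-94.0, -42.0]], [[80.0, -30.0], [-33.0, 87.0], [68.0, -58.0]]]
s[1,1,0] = 7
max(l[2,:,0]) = 80.0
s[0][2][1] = 44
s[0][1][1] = -80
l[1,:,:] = [[-68.0, 83.0], [25.0, -27.0], [-94.0, -42.0]]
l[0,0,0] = -11.0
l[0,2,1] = -5.0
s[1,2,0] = -24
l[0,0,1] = 45.0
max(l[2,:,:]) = 87.0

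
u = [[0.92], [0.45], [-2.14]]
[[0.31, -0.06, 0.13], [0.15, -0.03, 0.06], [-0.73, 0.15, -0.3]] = u @ [[0.34, -0.07, 0.14]]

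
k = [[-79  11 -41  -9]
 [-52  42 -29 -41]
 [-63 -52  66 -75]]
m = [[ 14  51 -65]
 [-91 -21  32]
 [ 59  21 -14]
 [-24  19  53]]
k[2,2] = 66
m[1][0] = -91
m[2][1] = 21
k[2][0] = -63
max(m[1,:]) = 32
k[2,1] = -52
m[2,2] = -14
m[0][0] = 14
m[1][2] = 32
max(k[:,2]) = 66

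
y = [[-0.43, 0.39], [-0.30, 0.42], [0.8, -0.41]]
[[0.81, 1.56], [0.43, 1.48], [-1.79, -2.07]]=y @ [[-2.69, -1.23], [-0.89, 2.65]]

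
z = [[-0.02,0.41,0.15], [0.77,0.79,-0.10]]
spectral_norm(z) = 1.14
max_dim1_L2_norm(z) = 1.11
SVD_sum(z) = [[0.19, 0.22, -0.01], [0.72, 0.84, -0.06]] + [[-0.21, 0.19, 0.16], [0.05, -0.05, -0.04]]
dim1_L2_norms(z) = [0.44, 1.11]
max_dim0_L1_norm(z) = 1.2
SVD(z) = [[-0.25, -0.97], [-0.97, 0.25]] @ diag([1.1420904880316132, 0.3370894794378961]) @ [[-0.65, -0.76, 0.05], [0.64, -0.58, -0.51]]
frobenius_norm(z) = 1.19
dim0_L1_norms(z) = [0.79, 1.2, 0.25]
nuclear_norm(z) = 1.48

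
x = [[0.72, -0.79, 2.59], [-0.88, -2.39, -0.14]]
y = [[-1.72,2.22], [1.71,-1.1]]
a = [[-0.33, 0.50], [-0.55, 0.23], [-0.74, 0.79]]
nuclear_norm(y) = 3.98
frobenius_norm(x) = 3.79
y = x @ a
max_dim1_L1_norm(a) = 1.53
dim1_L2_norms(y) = [2.81, 2.03]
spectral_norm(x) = 2.88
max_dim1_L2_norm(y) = 2.81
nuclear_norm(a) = 1.61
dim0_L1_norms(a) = [1.62, 1.52]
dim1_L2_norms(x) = [2.8, 2.55]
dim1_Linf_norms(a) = [0.5, 0.55, 0.79]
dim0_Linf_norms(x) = [0.88, 2.39, 2.59]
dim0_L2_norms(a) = [0.98, 0.96]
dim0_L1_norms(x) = [1.6, 3.18, 2.73]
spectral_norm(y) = 3.42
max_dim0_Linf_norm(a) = 0.79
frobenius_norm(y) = 3.47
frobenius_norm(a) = 1.37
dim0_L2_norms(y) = [2.43, 2.48]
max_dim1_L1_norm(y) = 3.94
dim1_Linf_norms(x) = [2.59, 2.39]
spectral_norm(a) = 1.35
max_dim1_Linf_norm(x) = 2.59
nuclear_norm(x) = 5.34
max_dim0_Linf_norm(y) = 2.22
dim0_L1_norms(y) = [3.43, 3.32]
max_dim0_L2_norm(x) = 2.59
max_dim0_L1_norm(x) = 3.18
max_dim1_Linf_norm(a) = 0.79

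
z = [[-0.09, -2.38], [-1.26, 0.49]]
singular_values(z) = [2.44, 1.25]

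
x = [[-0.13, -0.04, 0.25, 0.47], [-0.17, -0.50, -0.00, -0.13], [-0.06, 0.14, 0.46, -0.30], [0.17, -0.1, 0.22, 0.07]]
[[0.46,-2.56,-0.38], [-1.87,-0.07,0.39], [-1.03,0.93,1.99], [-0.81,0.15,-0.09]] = x@ [[-0.90, 3.26, -2.05],[3.49, 0.15, 0.57],[-2.05, -0.41, 2.25],[2.11, -4.31, -2.52]]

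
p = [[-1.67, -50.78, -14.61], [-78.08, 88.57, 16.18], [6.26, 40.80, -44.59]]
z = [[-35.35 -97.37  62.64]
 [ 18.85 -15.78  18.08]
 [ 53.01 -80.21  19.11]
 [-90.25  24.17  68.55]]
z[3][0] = -90.25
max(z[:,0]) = 53.01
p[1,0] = -78.08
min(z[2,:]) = -80.21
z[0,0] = -35.35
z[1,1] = -15.78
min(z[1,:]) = -15.78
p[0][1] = -50.78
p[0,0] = -1.67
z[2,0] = 53.01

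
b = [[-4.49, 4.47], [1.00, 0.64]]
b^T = [[-4.49, 1.00],[4.47, 0.64]]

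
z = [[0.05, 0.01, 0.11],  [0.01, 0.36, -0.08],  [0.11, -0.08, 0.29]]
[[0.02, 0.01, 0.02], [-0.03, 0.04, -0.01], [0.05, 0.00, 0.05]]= z @ [[0.18, 0.06, 0.23], [-0.06, 0.11, -0.02], [0.08, 0.01, 0.08]]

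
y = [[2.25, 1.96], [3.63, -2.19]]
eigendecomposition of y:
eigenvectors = [[0.84, -0.33], [0.54, 0.95]]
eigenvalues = [3.5, -3.44]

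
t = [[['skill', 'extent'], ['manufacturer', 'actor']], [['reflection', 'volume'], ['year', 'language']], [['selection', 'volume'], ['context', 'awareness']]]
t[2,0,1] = 'volume'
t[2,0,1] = 'volume'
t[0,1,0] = 'manufacturer'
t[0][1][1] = 'actor'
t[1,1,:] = ['year', 'language']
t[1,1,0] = 'year'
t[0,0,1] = 'extent'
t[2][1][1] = 'awareness'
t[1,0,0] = 'reflection'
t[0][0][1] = 'extent'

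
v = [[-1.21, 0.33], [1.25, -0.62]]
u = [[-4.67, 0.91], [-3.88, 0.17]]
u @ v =[[6.79, -2.11], [4.91, -1.39]]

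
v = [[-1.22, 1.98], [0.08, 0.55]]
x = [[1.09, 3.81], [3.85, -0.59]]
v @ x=[[6.29, -5.82], [2.20, -0.02]]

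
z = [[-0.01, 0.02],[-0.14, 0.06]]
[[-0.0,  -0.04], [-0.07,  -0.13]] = z @ [[0.51, 0.10], [0.06, -1.91]]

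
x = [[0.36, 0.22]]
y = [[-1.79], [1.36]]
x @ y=[[-0.35]]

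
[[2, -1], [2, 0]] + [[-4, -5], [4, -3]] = [[-2, -6], [6, -3]]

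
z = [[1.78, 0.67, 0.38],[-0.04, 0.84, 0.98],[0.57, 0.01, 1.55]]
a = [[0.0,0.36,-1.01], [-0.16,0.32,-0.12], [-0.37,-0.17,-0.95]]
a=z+[[-1.78, -0.31, -1.39], [-0.12, -0.52, -1.1], [-0.94, -0.18, -2.50]]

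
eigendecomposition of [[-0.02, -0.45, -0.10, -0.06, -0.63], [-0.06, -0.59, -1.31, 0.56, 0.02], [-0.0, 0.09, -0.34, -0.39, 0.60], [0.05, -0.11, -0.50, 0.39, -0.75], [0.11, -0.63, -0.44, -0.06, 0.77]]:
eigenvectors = [[-0.08+0.00j,  (0.73+0j),  (0.73-0j),  -0.82+0.00j,  (-0.82-0j)], [-0.47+0.00j,  0.11-0.46j,  0.11+0.46j,  (-0.32+0.26j),  (-0.32-0.26j)], [(0.34+0j),  -0.17-0.02j,  -0.17+0.02j,  (0.09+0.13j),  (0.09-0.13j)], [(-0.65+0j),  (0.21-0.29j),  0.21+0.29j,  (-0.18+0.25j),  (-0.18-0.25j)], [(0.48+0j),  0.09-0.29j,  0.09+0.29j,  (-0.13+0.18j),  -0.13-0.18j]]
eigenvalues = [(1.13+0j), (-0.16+0.56j), (-0.16-0.56j), (-0.3+0.31j), (-0.3-0.31j)]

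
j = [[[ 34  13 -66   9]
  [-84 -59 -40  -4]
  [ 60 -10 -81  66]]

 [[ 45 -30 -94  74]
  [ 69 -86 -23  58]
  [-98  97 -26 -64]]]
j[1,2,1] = 97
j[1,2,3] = -64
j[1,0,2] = -94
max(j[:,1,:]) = 69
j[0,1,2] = -40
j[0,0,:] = [34, 13, -66, 9]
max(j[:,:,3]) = 74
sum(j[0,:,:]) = -162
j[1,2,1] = 97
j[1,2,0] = -98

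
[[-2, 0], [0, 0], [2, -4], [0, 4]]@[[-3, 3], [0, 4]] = [[6, -6], [0, 0], [-6, -10], [0, 16]]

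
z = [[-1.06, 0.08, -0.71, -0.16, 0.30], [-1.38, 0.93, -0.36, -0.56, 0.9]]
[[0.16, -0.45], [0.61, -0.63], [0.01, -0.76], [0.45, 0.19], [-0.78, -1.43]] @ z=[[0.45, -0.41, 0.05, 0.23, -0.36], [0.22, -0.54, -0.21, 0.26, -0.38], [1.04, -0.71, 0.27, 0.42, -0.68], [-0.74, 0.21, -0.39, -0.18, 0.31], [2.80, -1.39, 1.07, 0.93, -1.52]]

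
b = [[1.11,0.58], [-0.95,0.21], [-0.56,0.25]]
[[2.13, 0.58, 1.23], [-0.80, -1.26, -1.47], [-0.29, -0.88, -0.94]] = b @[[1.16, 1.09, 1.42],  [1.45, -1.09, -0.59]]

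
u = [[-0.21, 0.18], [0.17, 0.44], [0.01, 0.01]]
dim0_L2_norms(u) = [0.27, 0.48]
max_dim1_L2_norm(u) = 0.47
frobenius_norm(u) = 0.55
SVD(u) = [[-0.27, 0.96], [-0.96, -0.26], [-0.02, -0.03]] @ diag([0.48437746302433693, 0.25412294920787276]) @ [[-0.22, -0.97], [-0.97, 0.22]]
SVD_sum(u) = [[0.03, 0.13], [0.10, 0.46], [0.00, 0.01]] + [[-0.24, 0.05], [0.07, -0.02], [0.01, -0.00]]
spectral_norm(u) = 0.48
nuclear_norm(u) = 0.74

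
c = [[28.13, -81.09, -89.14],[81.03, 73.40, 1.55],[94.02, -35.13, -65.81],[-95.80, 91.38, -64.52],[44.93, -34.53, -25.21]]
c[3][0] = -95.8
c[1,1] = 73.4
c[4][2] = -25.21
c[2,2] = -65.81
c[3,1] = 91.38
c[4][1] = -34.53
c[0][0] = 28.13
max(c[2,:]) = 94.02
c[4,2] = -25.21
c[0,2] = -89.14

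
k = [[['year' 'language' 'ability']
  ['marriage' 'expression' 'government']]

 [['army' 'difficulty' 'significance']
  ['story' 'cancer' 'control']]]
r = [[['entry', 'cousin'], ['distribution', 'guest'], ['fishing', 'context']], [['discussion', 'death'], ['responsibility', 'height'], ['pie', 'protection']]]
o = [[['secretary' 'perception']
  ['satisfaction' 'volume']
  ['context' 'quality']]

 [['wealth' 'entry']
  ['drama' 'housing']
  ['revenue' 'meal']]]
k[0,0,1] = 'language'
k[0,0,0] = 'year'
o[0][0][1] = 'perception'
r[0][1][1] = 'guest'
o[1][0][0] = 'wealth'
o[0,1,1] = 'volume'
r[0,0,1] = 'cousin'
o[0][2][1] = 'quality'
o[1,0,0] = 'wealth'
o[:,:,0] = [['secretary', 'satisfaction', 'context'], ['wealth', 'drama', 'revenue']]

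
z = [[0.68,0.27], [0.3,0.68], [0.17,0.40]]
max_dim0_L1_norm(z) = 1.35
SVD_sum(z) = [[0.43, 0.49],[0.47, 0.53],[0.27, 0.31]] + [[0.25, -0.22], [-0.17, 0.15], [-0.10, 0.09]]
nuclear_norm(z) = 1.47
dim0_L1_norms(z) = [1.15, 1.35]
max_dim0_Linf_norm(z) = 0.68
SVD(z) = [[-0.62, 0.78], [-0.68, -0.53], [-0.39, -0.32]] @ diag([1.0475933291038368, 0.42325904221545013]) @ [[-0.66, -0.75], [0.75, -0.66]]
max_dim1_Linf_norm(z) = 0.68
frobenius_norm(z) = 1.13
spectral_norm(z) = 1.05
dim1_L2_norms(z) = [0.73, 0.74, 0.43]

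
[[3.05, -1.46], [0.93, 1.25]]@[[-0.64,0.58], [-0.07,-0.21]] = [[-1.85, 2.08], [-0.68, 0.28]]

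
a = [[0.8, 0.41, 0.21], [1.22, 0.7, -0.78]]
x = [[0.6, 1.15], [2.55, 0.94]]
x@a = [[1.88, 1.05, -0.77], [3.19, 1.7, -0.2]]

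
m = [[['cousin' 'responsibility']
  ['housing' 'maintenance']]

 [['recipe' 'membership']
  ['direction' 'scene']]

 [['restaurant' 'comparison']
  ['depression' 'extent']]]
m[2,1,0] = 'depression'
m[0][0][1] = 'responsibility'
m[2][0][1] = 'comparison'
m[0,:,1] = ['responsibility', 'maintenance']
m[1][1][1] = 'scene'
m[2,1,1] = 'extent'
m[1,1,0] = 'direction'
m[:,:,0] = [['cousin', 'housing'], ['recipe', 'direction'], ['restaurant', 'depression']]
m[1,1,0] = 'direction'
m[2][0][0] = 'restaurant'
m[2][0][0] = 'restaurant'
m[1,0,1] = 'membership'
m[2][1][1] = 'extent'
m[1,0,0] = 'recipe'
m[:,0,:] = [['cousin', 'responsibility'], ['recipe', 'membership'], ['restaurant', 'comparison']]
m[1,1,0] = 'direction'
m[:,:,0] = [['cousin', 'housing'], ['recipe', 'direction'], ['restaurant', 'depression']]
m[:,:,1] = [['responsibility', 'maintenance'], ['membership', 'scene'], ['comparison', 'extent']]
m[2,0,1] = 'comparison'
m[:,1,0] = ['housing', 'direction', 'depression']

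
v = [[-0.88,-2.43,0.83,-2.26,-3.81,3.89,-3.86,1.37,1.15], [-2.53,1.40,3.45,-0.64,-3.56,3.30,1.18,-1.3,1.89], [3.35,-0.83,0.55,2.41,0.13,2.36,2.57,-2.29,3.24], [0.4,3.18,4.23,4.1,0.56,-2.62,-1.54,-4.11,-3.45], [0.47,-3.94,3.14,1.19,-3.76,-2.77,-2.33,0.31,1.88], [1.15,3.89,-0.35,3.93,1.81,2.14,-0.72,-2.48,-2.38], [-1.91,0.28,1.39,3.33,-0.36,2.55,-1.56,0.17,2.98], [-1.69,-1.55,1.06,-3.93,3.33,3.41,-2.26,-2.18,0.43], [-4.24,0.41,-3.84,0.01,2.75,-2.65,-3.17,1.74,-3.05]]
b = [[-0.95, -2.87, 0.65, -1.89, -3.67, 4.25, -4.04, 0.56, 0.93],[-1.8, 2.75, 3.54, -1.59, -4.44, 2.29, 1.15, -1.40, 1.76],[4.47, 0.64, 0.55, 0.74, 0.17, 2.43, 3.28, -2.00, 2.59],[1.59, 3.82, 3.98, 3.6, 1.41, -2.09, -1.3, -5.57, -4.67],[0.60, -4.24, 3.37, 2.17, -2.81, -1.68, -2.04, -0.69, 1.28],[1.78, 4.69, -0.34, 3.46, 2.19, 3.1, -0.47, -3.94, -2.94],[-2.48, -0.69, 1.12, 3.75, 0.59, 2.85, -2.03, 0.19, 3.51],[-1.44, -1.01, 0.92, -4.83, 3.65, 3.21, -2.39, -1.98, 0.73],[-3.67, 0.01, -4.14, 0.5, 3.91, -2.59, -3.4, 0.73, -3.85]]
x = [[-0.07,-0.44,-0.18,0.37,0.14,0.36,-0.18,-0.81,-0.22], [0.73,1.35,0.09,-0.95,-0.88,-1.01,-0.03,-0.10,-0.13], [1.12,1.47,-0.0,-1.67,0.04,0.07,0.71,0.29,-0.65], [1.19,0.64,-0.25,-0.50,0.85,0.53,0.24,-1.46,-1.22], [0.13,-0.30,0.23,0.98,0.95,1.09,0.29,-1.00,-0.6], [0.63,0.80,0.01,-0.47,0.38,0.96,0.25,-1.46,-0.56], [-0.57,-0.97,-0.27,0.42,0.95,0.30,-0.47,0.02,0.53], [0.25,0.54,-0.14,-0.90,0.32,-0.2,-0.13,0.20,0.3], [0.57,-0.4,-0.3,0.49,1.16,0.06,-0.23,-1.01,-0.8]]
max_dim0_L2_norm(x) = 2.66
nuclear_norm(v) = 57.54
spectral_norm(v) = 12.28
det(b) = -573795.26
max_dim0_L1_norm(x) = 6.91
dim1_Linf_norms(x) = [0.81, 1.35, 1.67, 1.46, 1.09, 1.46, 0.97, 0.9, 1.16]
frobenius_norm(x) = 6.18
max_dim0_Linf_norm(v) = 4.24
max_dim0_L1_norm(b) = 24.49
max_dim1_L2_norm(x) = 2.69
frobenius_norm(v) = 22.58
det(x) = -0.00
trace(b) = -1.62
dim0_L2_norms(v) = [6.68, 7.21, 7.65, 8.46, 7.98, 8.71, 6.99, 6.31, 7.41]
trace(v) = -3.24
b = x + v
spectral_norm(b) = 13.52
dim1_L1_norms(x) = [2.77, 5.27, 6.02, 6.88, 5.57, 5.52, 4.5, 2.98, 5.02]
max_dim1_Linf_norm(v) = 4.24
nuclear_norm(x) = 12.39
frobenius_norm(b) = 24.29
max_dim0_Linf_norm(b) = 5.57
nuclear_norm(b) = 61.97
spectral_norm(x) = 4.20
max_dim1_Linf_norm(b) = 5.57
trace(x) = 1.62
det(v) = -45513.90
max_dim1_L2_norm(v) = 9.13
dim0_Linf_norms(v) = [4.24, 3.94, 4.23, 4.1, 3.81, 3.89, 3.86, 4.11, 3.45]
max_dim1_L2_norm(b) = 10.33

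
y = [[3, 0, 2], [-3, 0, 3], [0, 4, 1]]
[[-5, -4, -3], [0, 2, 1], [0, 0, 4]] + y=[[-2, -4, -1], [-3, 2, 4], [0, 4, 5]]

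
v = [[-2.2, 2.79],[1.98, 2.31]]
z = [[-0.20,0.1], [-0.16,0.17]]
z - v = [[2.0, -2.69], [-2.14, -2.14]]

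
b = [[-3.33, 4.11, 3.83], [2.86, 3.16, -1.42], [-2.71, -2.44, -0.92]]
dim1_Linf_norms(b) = [4.11, 3.16, 2.71]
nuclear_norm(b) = 13.66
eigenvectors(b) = [[(-0.21+0j),-0.79+0.00j,-0.79-0.00j],[(-0.85+0j),0.28-0.00j,(0.28+0j)],[(0.48+0j),-0.40-0.37j,-0.40+0.37j]]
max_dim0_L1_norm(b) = 9.71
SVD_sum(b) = [[-2.78, 4.43, 3.86], [-0.04, 0.06, 0.05], [0.45, -0.72, -0.62]] + [[-0.47, -0.38, 0.11], [3.34, 2.76, -0.76], [-2.6, -2.15, 0.59]] + [[-0.08, 0.06, -0.13], [-0.44, 0.34, -0.71], [-0.55, 0.43, -0.89]]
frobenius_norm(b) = 8.77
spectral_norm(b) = 6.58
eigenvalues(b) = [(4.66+0j), (-2.87+1.82j), (-2.87-1.82j)]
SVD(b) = [[-0.99, 0.11, 0.12], [-0.01, -0.78, 0.62], [0.16, 0.61, 0.78]] @ diag([6.584424700496835, 5.611724277493581, 1.4592813289000535]) @ [[0.43, -0.68, -0.59], [-0.76, -0.63, 0.17], [-0.49, 0.38, -0.79]]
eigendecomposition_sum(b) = [[(0.38-0j), (1.05+0j), -0.01+0.00j], [1.54-0.00j, 4.26+0.00j, (-0.03+0j)], [-0.86+0.00j, (-2.38-0j), (0.02-0j)]] + [[-1.85-0.01j, (1.53+1.69j), 1.92+3.04j], [(0.66-0j), (-0.55-0.6j), -0.69-1.08j], [-0.93-0.88j, -0.03+1.57j, -0.47+2.43j]] + [[(-1.85+0.01j), 1.53-1.69j, (1.92-3.04j)],[(0.66+0j), -0.55+0.60j, -0.69+1.08j],[(-0.93+0.88j), -0.03-1.57j, -0.47-2.43j]]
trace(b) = -1.09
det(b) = 53.92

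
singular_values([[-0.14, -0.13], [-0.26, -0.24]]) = [0.4, 0.0]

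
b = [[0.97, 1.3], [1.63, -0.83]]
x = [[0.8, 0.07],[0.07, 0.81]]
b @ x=[[0.87, 1.12], [1.25, -0.56]]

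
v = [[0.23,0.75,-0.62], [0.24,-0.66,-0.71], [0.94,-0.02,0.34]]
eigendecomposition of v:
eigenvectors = [[(0.08+0.65j), (0.08-0.65j), (0.39+0j)], [(-0.19+0.29j), (-0.19-0.29j), -0.88+0.00j], [0.68+0.00j, (0.68-0j), -0.29+0.00j]]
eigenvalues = [(0.45+0.89j), (0.45-0.89j), (-1+0j)]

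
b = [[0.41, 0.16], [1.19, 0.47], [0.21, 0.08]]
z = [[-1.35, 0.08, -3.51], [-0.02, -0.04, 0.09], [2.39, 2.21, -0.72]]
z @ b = [[-1.2, -0.46], [-0.04, -0.01], [3.46, 1.36]]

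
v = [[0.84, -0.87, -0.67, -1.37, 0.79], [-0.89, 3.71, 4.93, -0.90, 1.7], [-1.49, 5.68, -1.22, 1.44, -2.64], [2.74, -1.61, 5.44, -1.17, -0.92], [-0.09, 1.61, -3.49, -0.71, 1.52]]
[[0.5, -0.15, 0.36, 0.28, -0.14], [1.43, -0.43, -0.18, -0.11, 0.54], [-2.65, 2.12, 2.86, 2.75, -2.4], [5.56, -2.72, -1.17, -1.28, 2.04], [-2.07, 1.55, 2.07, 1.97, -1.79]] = v @ [[0.94, -0.23, 0.48, 0.41, -0.08],[-0.10, 0.25, 0.55, 0.52, -0.36],[0.53, -0.32, -0.36, -0.34, 0.36],[0.03, -0.04, -0.21, -0.17, 0.16],[0.03, -0.01, -0.12, -0.09, 0.10]]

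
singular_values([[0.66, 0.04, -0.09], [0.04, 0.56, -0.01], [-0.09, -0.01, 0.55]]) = [0.72, 0.55, 0.5]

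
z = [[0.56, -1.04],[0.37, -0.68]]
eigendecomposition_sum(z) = [[(0.28+0.94j), -0.52-1.56j],[(0.19+0.56j), -0.34-0.92j]] + [[0.28-0.94j, -0.52+1.56j], [0.18-0.56j, (-0.34+0.92j)]]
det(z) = 0.00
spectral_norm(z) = 1.41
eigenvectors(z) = [[(0.86+0j), (0.86-0j)], [0.51-0.02j, 0.51+0.02j]]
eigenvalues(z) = [(-0.06+0.02j), (-0.06-0.02j)]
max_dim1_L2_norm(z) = 1.18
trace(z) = -0.12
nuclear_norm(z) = 1.42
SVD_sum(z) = [[0.56, -1.04], [0.37, -0.68]] + [[-0.00,-0.0],[0.00,0.00]]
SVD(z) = [[-0.84, -0.55],[-0.55, 0.84]] @ diag([1.4122648398608058, 0.002832329947684695]) @ [[-0.48,  0.88],  [0.88,  0.48]]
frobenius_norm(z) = 1.41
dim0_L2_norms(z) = [0.67, 1.24]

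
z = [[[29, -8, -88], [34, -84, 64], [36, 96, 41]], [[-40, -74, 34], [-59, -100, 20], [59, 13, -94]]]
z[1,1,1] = -100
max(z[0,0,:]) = 29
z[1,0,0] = -40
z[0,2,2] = 41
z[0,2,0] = 36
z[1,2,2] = -94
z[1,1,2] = 20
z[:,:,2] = [[-88, 64, 41], [34, 20, -94]]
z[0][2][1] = 96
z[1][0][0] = -40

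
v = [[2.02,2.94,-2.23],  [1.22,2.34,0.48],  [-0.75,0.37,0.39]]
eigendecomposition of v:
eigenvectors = [[0.76, -0.84, -0.6], [-0.36, -0.53, 0.55], [0.53, 0.11, 0.58]]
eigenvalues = [-0.93, 4.17, 1.51]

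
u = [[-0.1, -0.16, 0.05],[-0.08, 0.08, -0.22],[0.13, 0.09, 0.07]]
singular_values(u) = [0.27, 0.24, 0.0]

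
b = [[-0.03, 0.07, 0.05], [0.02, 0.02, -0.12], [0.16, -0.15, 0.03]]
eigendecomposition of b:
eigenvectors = [[0.48, -0.68, -0.05], [-0.49, -0.73, -0.67], [-0.73, 0.03, 0.74]]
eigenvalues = [-0.18, 0.04, 0.15]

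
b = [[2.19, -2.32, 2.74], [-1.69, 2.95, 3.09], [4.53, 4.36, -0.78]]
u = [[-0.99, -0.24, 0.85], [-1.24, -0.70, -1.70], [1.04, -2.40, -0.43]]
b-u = [[3.18, -2.08, 1.89], [-0.45, 3.65, 4.79], [3.49, 6.76, -0.35]]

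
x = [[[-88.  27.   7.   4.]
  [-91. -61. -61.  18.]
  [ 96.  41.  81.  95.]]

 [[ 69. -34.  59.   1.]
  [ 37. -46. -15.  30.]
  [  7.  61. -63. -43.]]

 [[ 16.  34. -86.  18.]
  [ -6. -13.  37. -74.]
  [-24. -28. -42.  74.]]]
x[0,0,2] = 7.0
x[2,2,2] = -42.0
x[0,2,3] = 95.0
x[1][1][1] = -46.0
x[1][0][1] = -34.0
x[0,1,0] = -91.0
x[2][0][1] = 34.0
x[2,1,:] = [-6.0, -13.0, 37.0, -74.0]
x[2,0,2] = -86.0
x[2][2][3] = 74.0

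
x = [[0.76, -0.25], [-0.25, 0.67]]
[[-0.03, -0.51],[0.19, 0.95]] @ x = [[0.10, -0.33], [-0.09, 0.59]]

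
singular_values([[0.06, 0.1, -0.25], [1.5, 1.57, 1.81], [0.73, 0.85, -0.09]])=[2.95, 0.8, 0.01]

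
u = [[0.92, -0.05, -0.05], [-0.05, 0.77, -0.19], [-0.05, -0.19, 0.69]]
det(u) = 0.451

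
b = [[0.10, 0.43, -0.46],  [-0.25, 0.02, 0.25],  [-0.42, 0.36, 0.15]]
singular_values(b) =[0.68, 0.63, 0.0]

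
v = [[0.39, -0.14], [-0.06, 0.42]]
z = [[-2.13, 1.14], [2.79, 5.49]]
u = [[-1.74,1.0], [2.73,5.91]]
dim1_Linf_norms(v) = [0.39, 0.42]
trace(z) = 3.36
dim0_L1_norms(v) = [0.45, 0.56]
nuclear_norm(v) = 0.81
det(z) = -14.87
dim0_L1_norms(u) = [4.47, 6.91]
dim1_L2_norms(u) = [2.01, 6.51]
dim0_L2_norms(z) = [3.51, 5.61]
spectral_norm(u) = 6.51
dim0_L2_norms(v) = [0.39, 0.44]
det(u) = -13.01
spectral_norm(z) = 6.16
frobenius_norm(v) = 0.59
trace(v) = 0.81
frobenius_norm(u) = 6.81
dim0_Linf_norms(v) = [0.39, 0.42]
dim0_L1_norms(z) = [4.92, 6.63]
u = z + v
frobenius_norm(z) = 6.62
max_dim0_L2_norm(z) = 5.61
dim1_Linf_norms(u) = [1.74, 5.91]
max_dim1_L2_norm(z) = 6.16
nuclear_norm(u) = 8.51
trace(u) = 4.17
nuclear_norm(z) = 8.57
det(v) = 0.16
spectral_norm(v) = 0.51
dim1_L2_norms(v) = [0.41, 0.42]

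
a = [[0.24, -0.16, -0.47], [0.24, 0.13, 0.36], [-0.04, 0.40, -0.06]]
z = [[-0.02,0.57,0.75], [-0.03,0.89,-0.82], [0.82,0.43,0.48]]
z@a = [[0.1, 0.38, 0.17], [0.24, -0.21, 0.38], [0.28, 0.12, -0.26]]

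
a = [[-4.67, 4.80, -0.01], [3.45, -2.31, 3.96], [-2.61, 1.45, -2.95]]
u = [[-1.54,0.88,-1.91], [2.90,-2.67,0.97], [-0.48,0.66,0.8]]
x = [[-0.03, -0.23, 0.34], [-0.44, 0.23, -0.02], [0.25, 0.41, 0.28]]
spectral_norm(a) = 9.01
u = x @ a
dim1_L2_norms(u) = [2.61, 4.06, 1.14]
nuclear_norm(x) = 1.46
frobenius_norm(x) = 0.85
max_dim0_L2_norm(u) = 3.32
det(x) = -0.11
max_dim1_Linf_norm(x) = 0.44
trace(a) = -9.93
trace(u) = -3.41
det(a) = -5.76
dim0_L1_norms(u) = [4.92, 4.21, 3.68]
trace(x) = 0.48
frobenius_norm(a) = 9.77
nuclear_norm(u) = 6.42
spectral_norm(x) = 0.56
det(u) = 0.62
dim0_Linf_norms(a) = [4.67, 4.8, 3.96]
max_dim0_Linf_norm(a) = 4.8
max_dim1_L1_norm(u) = 6.54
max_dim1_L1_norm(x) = 0.94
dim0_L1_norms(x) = [0.72, 0.87, 0.64]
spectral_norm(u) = 4.66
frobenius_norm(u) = 4.96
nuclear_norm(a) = 12.95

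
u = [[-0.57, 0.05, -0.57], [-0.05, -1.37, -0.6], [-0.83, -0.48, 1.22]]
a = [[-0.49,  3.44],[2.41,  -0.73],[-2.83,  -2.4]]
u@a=[[2.01, -0.63], [-1.58, 2.27], [-4.20, -5.43]]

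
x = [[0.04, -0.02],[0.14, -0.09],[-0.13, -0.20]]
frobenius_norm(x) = 0.29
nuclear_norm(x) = 0.41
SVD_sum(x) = [[0.0, 0.00], [0.00, 0.0], [-0.13, -0.20]] + [[0.04,-0.02], [0.14,-0.09], [0.0,-0.00]]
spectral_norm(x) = 0.24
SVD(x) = [[0.02, 0.26], [0.01, 0.97], [-1.0, 0.02]] @ diag([0.23860185952567717, 0.17224735885025644]) @ [[0.56, 0.83], [0.83, -0.56]]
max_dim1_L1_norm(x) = 0.33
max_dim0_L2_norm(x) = 0.22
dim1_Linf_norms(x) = [0.04, 0.14, 0.2]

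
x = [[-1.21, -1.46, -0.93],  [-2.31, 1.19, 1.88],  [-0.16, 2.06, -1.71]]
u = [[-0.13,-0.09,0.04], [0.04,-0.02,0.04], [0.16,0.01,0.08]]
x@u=[[-0.05,0.13,-0.18], [0.65,0.2,0.11], [-0.17,-0.04,-0.06]]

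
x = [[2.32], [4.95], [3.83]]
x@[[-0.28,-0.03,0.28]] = [[-0.65, -0.07, 0.65], [-1.39, -0.15, 1.39], [-1.07, -0.11, 1.07]]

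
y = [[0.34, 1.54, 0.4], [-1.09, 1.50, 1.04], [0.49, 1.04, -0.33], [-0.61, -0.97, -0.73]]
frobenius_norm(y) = 3.23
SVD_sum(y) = [[-0.08, 1.42, 0.62], [-0.09, 1.69, 0.74], [-0.04, 0.73, 0.32], [0.06, -1.05, -0.46]] + [[0.44, 0.1, -0.18], [-0.96, -0.22, 0.38], [0.71, 0.16, -0.28], [-0.45, -0.10, 0.18]] + [[-0.02,0.02,-0.05], [-0.04,0.03,-0.08], [-0.18,0.15,-0.36], [-0.22,0.18,-0.45]]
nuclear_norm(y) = 4.96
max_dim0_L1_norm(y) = 5.05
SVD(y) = [[-0.56,0.33,-0.08], [-0.66,-0.71,-0.14], [-0.28,0.53,-0.62], [0.41,-0.33,-0.77]] @ diag([2.7857344586024384, 1.4830622735521595, 0.6954206057640723]) @ [[0.05, -0.91, -0.40], [0.91, 0.21, -0.36], [0.42, -0.35, 0.84]]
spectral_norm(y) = 2.79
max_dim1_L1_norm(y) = 3.63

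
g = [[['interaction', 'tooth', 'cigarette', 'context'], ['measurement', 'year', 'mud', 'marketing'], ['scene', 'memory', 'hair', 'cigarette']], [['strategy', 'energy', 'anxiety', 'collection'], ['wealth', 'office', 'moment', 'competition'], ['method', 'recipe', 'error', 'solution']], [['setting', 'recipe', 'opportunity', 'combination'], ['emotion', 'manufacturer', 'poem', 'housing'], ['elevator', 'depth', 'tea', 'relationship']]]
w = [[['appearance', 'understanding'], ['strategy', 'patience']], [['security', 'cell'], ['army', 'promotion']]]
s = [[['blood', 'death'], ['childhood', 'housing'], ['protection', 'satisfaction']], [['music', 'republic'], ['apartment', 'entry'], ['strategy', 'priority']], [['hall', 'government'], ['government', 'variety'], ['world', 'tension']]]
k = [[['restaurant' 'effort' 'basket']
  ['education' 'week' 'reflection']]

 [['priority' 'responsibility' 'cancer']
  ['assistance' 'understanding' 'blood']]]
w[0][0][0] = 'appearance'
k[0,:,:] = [['restaurant', 'effort', 'basket'], ['education', 'week', 'reflection']]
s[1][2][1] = 'priority'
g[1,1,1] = 'office'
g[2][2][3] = 'relationship'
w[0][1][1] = 'patience'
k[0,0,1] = 'effort'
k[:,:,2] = [['basket', 'reflection'], ['cancer', 'blood']]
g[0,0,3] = 'context'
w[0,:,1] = ['understanding', 'patience']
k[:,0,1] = ['effort', 'responsibility']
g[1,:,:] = [['strategy', 'energy', 'anxiety', 'collection'], ['wealth', 'office', 'moment', 'competition'], ['method', 'recipe', 'error', 'solution']]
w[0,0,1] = 'understanding'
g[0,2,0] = 'scene'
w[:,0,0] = ['appearance', 'security']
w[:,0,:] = [['appearance', 'understanding'], ['security', 'cell']]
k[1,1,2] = 'blood'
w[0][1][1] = 'patience'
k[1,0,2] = 'cancer'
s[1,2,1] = 'priority'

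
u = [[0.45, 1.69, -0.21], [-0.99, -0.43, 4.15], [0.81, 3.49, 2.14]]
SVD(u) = [[0.13, 0.44, 0.89], [0.69, -0.68, 0.24], [0.71, 0.58, -0.39]] @ diag([4.981016509588387, 3.750999729891427, 0.15961064363749852]) @ [[-0.01,0.48,0.88],[0.36,0.82,-0.45],[-0.93,0.31,-0.18]]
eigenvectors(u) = [[0.46,-0.91,0.18], [-0.75,0.35,0.58], [0.48,-0.20,0.79]]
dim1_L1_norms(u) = [2.35, 5.57, 6.44]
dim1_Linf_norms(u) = [1.69, 4.15, 3.49]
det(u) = 2.98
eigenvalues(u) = [-2.49, -0.24, 4.9]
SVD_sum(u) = [[-0.01, 0.3, 0.55], [-0.03, 1.66, 3.01], [-0.03, 1.71, 3.11]] + [[0.59, 1.34, -0.73], [-0.92, -2.10, 1.15], [0.79, 1.80, -0.98]] + [[-0.13, 0.04, -0.03],[-0.04, 0.01, -0.01],[0.06, -0.02, 0.01]]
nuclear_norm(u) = 8.89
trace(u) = 2.16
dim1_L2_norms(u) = [1.76, 4.29, 4.17]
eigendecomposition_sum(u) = [[0.74, 1.28, -1.12], [-1.19, -2.07, 1.80], [0.77, 1.34, -1.16]] + [[-0.32, -0.1, 0.15], [0.12, 0.04, -0.06], [-0.07, -0.02, 0.03]] + [[0.03, 0.51, 0.76], [0.08, 1.6, 2.41], [0.11, 2.18, 3.27]]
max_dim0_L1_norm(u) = 6.5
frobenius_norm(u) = 6.24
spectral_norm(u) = 4.98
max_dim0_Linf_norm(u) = 4.15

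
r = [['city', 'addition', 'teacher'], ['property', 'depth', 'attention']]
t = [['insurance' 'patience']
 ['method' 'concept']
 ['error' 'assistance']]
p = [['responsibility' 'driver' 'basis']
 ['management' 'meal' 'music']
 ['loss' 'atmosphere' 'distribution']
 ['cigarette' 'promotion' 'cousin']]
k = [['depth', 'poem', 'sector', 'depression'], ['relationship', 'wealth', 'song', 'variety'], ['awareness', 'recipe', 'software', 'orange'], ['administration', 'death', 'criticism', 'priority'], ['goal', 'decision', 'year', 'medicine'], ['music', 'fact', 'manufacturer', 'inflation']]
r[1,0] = 'property'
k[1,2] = 'song'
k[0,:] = ['depth', 'poem', 'sector', 'depression']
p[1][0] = 'management'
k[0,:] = ['depth', 'poem', 'sector', 'depression']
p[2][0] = 'loss'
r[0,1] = 'addition'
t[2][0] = 'error'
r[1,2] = 'attention'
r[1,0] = 'property'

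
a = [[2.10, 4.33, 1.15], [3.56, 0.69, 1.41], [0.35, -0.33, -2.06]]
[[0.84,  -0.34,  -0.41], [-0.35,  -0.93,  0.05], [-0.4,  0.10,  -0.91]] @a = [[0.41, 3.54, 1.33], [-4.03, -2.17, -1.82], [-0.80, -1.36, 1.56]]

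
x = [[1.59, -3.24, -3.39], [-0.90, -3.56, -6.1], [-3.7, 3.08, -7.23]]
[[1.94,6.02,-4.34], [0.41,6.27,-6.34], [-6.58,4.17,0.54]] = x @ [[0.3,1.21,0.35], [-0.86,-0.01,1.23], [0.39,-1.20,0.27]]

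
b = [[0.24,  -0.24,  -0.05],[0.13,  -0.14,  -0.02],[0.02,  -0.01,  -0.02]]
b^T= [[0.24, 0.13, 0.02], [-0.24, -0.14, -0.01], [-0.05, -0.02, -0.02]]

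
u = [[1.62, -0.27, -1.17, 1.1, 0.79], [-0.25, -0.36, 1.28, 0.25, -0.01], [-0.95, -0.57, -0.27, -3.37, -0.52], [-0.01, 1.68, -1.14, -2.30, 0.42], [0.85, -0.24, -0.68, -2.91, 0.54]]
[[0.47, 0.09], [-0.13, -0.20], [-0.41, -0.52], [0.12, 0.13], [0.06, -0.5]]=u@ [[0.10,0.07], [0.05,0.27], [-0.08,-0.1], [0.06,0.14], [0.2,-0.28]]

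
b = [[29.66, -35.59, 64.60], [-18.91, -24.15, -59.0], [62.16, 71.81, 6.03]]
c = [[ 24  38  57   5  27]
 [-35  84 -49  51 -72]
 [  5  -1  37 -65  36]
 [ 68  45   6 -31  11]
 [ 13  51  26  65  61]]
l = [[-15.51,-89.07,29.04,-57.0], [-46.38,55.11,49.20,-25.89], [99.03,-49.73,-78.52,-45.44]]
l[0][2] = 29.04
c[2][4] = 36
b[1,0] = -18.91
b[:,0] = [29.66, -18.91, 62.16]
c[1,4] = -72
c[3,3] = -31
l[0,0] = -15.51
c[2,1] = -1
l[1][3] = -25.89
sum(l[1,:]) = 32.04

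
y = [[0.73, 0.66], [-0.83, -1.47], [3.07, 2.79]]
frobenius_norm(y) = 4.59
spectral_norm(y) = 4.56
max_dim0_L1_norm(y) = 4.92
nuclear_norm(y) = 5.05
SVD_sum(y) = [[0.70, 0.69], [-1.16, -1.14], [2.95, 2.91]] + [[0.03, -0.03], [0.33, -0.33], [0.12, -0.12]]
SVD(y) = [[-0.22, -0.09], [0.36, -0.93], [-0.91, -0.35]] @ diag([4.558696309708437, 0.4955683160278467]) @ [[-0.71, -0.70], [-0.7, 0.71]]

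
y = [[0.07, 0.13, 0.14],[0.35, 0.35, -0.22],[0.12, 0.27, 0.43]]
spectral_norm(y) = 0.60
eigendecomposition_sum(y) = [[(-0+0j), 0.00-0.00j, -0j],[-0j, -0.00+0.00j, -0.00+0.00j],[(-0+0j), -0j, 0.00-0.00j]] + [[(0.04-0.11j), 0.06-0.12j, 0.07+0.06j], [0.17+0.09j, 0.18+0.13j, (-0.11+0.1j)], [(0.06-0.33j), (0.13-0.36j), (0.21+0.13j)]] + [[0.04+0.11j, (0.06+0.12j), (0.07-0.06j)], [(0.17-0.09j), 0.18-0.13j, -0.11-0.10j], [0.06+0.33j, (0.13+0.36j), 0.21-0.13j]]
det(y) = -0.00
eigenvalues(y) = [(-0+0j), (0.43+0.15j), (0.43-0.15j)]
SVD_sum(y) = [[0.1, 0.14, 0.06], [0.21, 0.29, 0.13], [0.23, 0.32, 0.14]] + [[-0.03, -0.01, 0.08], [0.13, 0.06, -0.35], [-0.11, -0.05, 0.29]] + [[-0.00,0.0,-0.0], [0.00,-0.0,0.0], [0.00,-0.00,0.0]]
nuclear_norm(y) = 1.10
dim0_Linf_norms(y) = [0.35, 0.35, 0.43]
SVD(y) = [[-0.31, 0.17, -0.94],  [-0.65, -0.76, 0.08],  [-0.7, 0.63, 0.34]] @ diag([0.5976444109193618, 0.49981092236134383, 0.0031937415599399104]) @ [[-0.56, -0.76, -0.34], [-0.36, -0.15, 0.92], [0.75, -0.63, 0.19]]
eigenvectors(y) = [[-0.75+0.00j,(0.29+0.04j),(0.29-0.04j)], [(0.63+0j),(-0.14+0.45j),-0.14-0.45j], [-0.18+0.00j,0.83+0.00j,0.83-0.00j]]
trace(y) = 0.85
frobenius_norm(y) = 0.78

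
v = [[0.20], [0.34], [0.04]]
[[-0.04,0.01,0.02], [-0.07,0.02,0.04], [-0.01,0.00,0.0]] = v@[[-0.22, 0.05, 0.11]]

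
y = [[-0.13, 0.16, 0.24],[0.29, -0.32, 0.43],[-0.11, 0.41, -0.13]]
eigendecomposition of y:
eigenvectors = [[-0.04, -0.82, 0.57], [-0.78, -0.31, 0.65], [0.62, 0.47, 0.51]]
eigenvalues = [-0.64, -0.21, 0.27]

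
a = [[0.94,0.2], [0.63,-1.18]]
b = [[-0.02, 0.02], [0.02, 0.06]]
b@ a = [[-0.01, -0.03], [0.06, -0.07]]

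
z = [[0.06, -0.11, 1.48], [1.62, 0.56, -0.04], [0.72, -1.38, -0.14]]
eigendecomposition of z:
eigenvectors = [[-0.58+0.00j, -0.20-0.49j, -0.20+0.49j], [(0.44+0j), -0.67+0.00j, -0.67-0.00j], [(0.69+0j), 0.19-0.48j, (0.19+0.48j)]]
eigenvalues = [(-1.62+0j), (1.05+1.15j), (1.05-1.15j)]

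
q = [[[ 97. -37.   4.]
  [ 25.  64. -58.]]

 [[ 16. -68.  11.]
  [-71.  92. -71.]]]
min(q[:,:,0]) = -71.0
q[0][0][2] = 4.0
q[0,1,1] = 64.0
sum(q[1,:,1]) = 24.0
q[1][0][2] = 11.0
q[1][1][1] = 92.0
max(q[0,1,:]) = 64.0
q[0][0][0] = 97.0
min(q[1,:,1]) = -68.0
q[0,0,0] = 97.0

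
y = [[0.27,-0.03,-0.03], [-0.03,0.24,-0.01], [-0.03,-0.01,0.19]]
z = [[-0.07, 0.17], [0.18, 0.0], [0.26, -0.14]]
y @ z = [[-0.03, 0.05], [0.04, -0.0], [0.05, -0.03]]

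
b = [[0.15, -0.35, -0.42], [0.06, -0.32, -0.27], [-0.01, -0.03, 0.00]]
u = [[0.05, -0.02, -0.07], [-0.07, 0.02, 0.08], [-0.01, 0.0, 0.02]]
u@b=[[0.01, -0.01, -0.02], [-0.01, 0.02, 0.02], [-0.00, 0.0, 0.0]]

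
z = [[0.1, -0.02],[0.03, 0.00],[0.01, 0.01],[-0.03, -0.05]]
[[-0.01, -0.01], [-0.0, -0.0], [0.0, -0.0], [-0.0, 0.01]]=z @ [[-0.04, -0.12],[0.12, -0.04]]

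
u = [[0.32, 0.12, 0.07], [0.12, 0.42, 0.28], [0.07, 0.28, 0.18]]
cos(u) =[[0.94, -0.05, -0.03], [-0.05, 0.87, -0.09], [-0.03, -0.09, 0.94]]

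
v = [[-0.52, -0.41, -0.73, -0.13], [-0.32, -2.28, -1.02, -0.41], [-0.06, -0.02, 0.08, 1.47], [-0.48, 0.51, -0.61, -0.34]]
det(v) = 0.23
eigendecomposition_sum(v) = [[-0.09+0.00j, (0.03-0j), 0.01-0.00j, (0.06-0j)],[(-0.01+0j), 0.00-0.00j, 0.00-0.00j, 0.01-0.00j],[(0.06-0j), -0.02+0.00j, -0.01+0.00j, -0.04+0.00j],[(-0.01+0j), -0j, -0j, 0.01-0.00j]] + [[-0.17-0.10j, (0.05+0.09j), (-0.25-0.06j), (-0.12+0.36j)], [0.02-0.16j, (-0.05+0.07j), (-0.04-0.21j), -0.32+0.02j], [(-0.04+0.39j), 0.12-0.16j, (0.09+0.5j), (0.74-0.05j)], [-0.26-0.13j, (0.08+0.13j), -0.38-0.06j, -0.16+0.54j]] + [[-0.17+0.10j,(0.05-0.09j),-0.25+0.06j,-0.12-0.36j], [0.02+0.16j,-0.05-0.07j,(-0.04+0.21j),-0.32-0.02j], [(-0.04-0.39j),0.12+0.16j,0.09-0.50j,0.74+0.05j], [(-0.26+0.13j),(0.08-0.13j),-0.38+0.06j,-0.16-0.54j]] + [[(-0.09-0j), -0.54-0.00j, (-0.23-0j), (0.05-0j)],[-0.35-0.00j, -2.18-0.00j, (-0.94-0j), 0.22-0.00j],[(-0.04-0j), (-0.23-0j), (-0.1-0j), (0.02-0j)],[0.05+0.00j, 0.34+0.00j, (0.15+0j), (-0.03+0j)]]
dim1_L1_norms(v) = [1.79, 4.03, 1.63, 1.94]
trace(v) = -3.06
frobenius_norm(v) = 3.26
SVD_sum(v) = [[-0.13, -0.67, -0.35, -0.18], [-0.42, -2.16, -1.13, -0.58], [0.06, 0.29, 0.15, 0.08], [0.00, 0.0, 0.00, 0.0]] + [[-0.01, 0.05, -0.02, -0.13], [0.02, -0.08, 0.04, 0.21], [0.13, -0.48, 0.21, 1.26], [-0.06, 0.22, -0.1, -0.58]] + [[-0.34,0.22,-0.38,0.18], [0.07,-0.05,0.08,-0.04], [-0.25,0.16,-0.28,0.13], [-0.44,0.28,-0.50,0.24]] + [[-0.03,  -0.01,  0.02,  -0.00], [0.01,  0.00,  -0.01,  0.0], [0.01,  0.00,  -0.0,  0.00], [0.02,  0.0,  -0.02,  0.0]]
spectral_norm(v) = 2.68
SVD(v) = [[-0.29, 0.09, -0.55, -0.77], [-0.95, -0.15, 0.12, 0.26], [0.13, -0.89, -0.41, 0.14], [0.0, 0.41, -0.72, 0.56]] @ diag([2.6804435273902385, 1.5276084571470034, 1.0610932184628745, 0.0530667490696535]) @ [[0.17, 0.85, 0.44, 0.23], [-0.09, 0.35, -0.16, -0.92], [0.58, -0.37, 0.65, -0.31], [0.79, 0.14, -0.60, 0.07]]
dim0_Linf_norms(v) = [0.52, 2.28, 1.02, 1.47]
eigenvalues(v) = [(-0.09+0j), (-0.28+1.01j), (-0.28-1.01j), (-2.4+0j)]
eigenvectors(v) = [[(0.81+0j), -0.14+0.33j, (-0.14-0.33j), (-0.24+0j)], [(0.13+0j), (-0.3-0j), (-0.3+0j), -0.95+0.00j], [-0.57+0.00j, (0.71+0j), 0.71-0.00j, -0.10+0.00j], [0.10+0.00j, -0.18+0.50j, -0.18-0.50j, 0.15+0.00j]]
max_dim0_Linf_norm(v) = 2.28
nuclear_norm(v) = 5.32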